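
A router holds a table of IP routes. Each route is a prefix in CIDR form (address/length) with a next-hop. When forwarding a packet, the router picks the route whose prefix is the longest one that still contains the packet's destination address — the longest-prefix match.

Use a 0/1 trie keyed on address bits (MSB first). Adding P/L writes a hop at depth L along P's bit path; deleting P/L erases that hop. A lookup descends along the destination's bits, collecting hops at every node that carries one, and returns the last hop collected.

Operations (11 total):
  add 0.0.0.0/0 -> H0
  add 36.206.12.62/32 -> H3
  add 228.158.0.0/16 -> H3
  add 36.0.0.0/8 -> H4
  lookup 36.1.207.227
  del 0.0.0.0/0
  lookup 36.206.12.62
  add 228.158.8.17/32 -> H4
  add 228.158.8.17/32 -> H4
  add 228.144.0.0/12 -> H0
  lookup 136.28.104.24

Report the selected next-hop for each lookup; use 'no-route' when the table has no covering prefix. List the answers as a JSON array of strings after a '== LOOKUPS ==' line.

Process each operation:
  + 0.0.0.0/0 (H0) depth=0
  + 36.206.12.62/32 (H3) depth=32
  + 228.158.0.0/16 (H3) depth=16
  + 36.0.0.0/8 (H4) depth=8
  Q 36.1.207.227: descend 00100100 ; hops seen [H0,H4] ; pick H4
  del 0.0.0.0/0 (clear depth 0)
  Q 36.206.12.62: descend 00100100110011100000110000111110 ; hops seen [H4,H3] ; pick H3
  + 228.158.8.17/32 (H4) depth=32
  + 228.158.8.17/32 (H4) depth=32
  + 228.144.0.0/12 (H0) depth=12
  Q 136.28.104.24: descend 1 ; hops seen [∅] ; pick no-route

== LOOKUPS ==
["H4","H3","no-route"]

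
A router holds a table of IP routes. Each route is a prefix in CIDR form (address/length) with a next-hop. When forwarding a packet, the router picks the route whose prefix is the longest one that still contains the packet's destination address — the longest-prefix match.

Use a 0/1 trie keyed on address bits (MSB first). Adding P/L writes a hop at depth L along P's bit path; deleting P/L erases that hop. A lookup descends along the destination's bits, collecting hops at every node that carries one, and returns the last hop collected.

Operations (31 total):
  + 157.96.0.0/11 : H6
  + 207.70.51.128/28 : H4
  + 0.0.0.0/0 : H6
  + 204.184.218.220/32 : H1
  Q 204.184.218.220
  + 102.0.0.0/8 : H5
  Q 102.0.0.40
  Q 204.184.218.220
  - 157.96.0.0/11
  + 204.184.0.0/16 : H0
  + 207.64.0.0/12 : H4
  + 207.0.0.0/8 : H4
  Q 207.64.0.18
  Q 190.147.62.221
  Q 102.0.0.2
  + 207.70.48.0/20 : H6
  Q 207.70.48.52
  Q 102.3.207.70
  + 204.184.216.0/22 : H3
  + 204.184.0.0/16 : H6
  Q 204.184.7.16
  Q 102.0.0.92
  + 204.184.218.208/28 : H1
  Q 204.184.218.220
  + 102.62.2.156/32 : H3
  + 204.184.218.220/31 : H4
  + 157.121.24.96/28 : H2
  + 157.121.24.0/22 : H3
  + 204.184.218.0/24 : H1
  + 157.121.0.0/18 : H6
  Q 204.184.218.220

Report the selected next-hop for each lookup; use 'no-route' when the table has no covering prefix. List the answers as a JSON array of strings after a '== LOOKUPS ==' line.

Trace:
  + 157.96.0.0/11 (H6) depth=11
  + 207.70.51.128/28 (H4) depth=28
  + 0.0.0.0/0 (H6) depth=0
  + 204.184.218.220/32 (H1) depth=32
  ? 204.184.218.220  path d0:H6→d1:-→d2:-→d3:-→d4:-→d5:-→d6:-→d7:-→d8:-→d9:-→d10:-→d11:-→d12:-→d13:-→d14:-→d15:-→d16:-→d17:-→d18:-→d19:-→d20:-→d21:-→d22:-→d23:-→d24:-→d25:-→d26:-→d27:-→d28:-→d29:-→d30:-→d31:-→d32:H1  best=H1
  + 102.0.0.0/8 (H5) depth=8
  ? 102.0.0.40  path d0:H6→d1:-→d2:-→d3:-→d4:-→d5:-→d6:-→d7:-→d8:H5  best=H5
  ? 204.184.218.220  path d0:H6→d1:-→d2:-→d3:-→d4:-→d5:-→d6:-→d7:-→d8:-→d9:-→d10:-→d11:-→d12:-→d13:-→d14:-→d15:-→d16:-→d17:-→d18:-→d19:-→d20:-→d21:-→d22:-→d23:-→d24:-→d25:-→d26:-→d27:-→d28:-→d29:-→d30:-→d31:-→d32:H1  best=H1
  - 157.96.0.0/11 clear@11
  + 204.184.0.0/16 (H0) depth=16
  + 207.64.0.0/12 (H4) depth=12
  + 207.0.0.0/8 (H4) depth=8
  ? 207.64.0.18  path d0:H6→d1:-→d2:-→d3:-→d4:-→d5:-→d6:-→d7:-→d8:H4→d9:-→d10:-→d11:-→d12:H4→d13:-  best=H4
  ? 190.147.62.221  path d0:H6→d1:-→d2:-  best=H6
  ? 102.0.0.2  path d0:H6→d1:-→d2:-→d3:-→d4:-→d5:-→d6:-→d7:-→d8:H5  best=H5
  + 207.70.48.0/20 (H6) depth=20
  ? 207.70.48.52  path d0:H6→d1:-→d2:-→d3:-→d4:-→d5:-→d6:-→d7:-→d8:H4→d9:-→d10:-→d11:-→d12:H4→d13:-→d14:-→d15:-→d16:-→d17:-→d18:-→d19:-→d20:H6→d21:-→d22:-  best=H6
  ? 102.3.207.70  path d0:H6→d1:-→d2:-→d3:-→d4:-→d5:-→d6:-→d7:-→d8:H5  best=H5
  + 204.184.216.0/22 (H3) depth=22
  + 204.184.0.0/16 (H6) depth=16
  ? 204.184.7.16  path d0:H6→d1:-→d2:-→d3:-→d4:-→d5:-→d6:-→d7:-→d8:-→d9:-→d10:-→d11:-→d12:-→d13:-→d14:-→d15:-→d16:H6  best=H6
  ? 102.0.0.92  path d0:H6→d1:-→d2:-→d3:-→d4:-→d5:-→d6:-→d7:-→d8:H5  best=H5
  + 204.184.218.208/28 (H1) depth=28
  ? 204.184.218.220  path d0:H6→d1:-→d2:-→d3:-→d4:-→d5:-→d6:-→d7:-→d8:-→d9:-→d10:-→d11:-→d12:-→d13:-→d14:-→d15:-→d16:H6→d17:-→d18:-→d19:-→d20:-→d21:-→d22:H3→d23:-→d24:-→d25:-→d26:-→d27:-→d28:H1→d29:-→d30:-→d31:-→d32:H1  best=H1
  + 102.62.2.156/32 (H3) depth=32
  + 204.184.218.220/31 (H4) depth=31
  + 157.121.24.96/28 (H2) depth=28
  + 157.121.24.0/22 (H3) depth=22
  + 204.184.218.0/24 (H1) depth=24
  + 157.121.0.0/18 (H6) depth=18
  ? 204.184.218.220  path d0:H6→d1:-→d2:-→d3:-→d4:-→d5:-→d6:-→d7:-→d8:-→d9:-→d10:-→d11:-→d12:-→d13:-→d14:-→d15:-→d16:H6→d17:-→d18:-→d19:-→d20:-→d21:-→d22:H3→d23:-→d24:H1→d25:-→d26:-→d27:-→d28:H1→d29:-→d30:-→d31:H4→d32:H1  best=H1

== LOOKUPS ==
["H1","H5","H1","H4","H6","H5","H6","H5","H6","H5","H1","H1"]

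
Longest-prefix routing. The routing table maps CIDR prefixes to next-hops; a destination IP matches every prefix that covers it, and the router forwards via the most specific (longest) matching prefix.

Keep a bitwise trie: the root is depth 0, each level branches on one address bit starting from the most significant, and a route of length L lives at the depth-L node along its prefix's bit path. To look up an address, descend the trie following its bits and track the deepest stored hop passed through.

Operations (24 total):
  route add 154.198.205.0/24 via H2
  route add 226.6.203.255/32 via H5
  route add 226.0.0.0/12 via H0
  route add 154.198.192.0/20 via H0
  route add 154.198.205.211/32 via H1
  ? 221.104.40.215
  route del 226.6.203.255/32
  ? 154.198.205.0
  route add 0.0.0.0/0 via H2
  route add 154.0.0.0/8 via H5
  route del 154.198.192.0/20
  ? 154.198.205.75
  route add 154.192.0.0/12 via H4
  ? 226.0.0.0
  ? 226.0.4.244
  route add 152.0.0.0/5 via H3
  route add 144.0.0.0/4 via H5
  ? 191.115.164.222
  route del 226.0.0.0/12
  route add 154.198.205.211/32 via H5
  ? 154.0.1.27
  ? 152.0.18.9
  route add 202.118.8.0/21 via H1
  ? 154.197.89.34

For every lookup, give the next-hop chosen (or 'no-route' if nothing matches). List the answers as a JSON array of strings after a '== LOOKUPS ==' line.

Process each operation:
  add 154.198.205.0/24 -> H2 at depth 24
  add 226.6.203.255/32 -> H5 at depth 32
  add 226.0.0.0/12 -> H0 at depth 12
  add 154.198.192.0/20 -> H0 at depth 20
  add 154.198.205.211/32 -> H1 at depth 32
  lookup 221.104.40.215: bits 11 walk d0:-→d1:-→d2:- -> no-route
  - 226.6.203.255/32 clear@32
  lookup 154.198.205.0: bits 100110101100011011001101 walk d0:-→d1:-→d2:-→d3:-→d4:-→d5:-→d6:-→d7:-→d8:-→d9:-→d10:-→d11:-→d12:-→d13:-→d14:-→d15:-→d16:-→d17:-→d18:-→d19:-→d20:H0→d21:-→d22:-→d23:-→d24:H2 -> H2
  add 0.0.0.0/0 -> H2 at depth 0
  add 154.0.0.0/8 -> H5 at depth 8
  - 154.198.192.0/20 clear@20
  lookup 154.198.205.75: bits 100110101100011011001101 walk d0:H2→d1:-→d2:-→d3:-→d4:-→d5:-→d6:-→d7:-→d8:H5→d9:-→d10:-→d11:-→d12:-→d13:-→d14:-→d15:-→d16:-→d17:-→d18:-→d19:-→d20:-→d21:-→d22:-→d23:-→d24:H2 -> H2
  add 154.192.0.0/12 -> H4 at depth 12
  lookup 226.0.0.0: bits 1110001000000 walk d0:H2→d1:-→d2:-→d3:-→d4:-→d5:-→d6:-→d7:-→d8:-→d9:-→d10:-→d11:-→d12:H0→d13:- -> H0
  lookup 226.0.4.244: bits 1110001000000 walk d0:H2→d1:-→d2:-→d3:-→d4:-→d5:-→d6:-→d7:-→d8:-→d9:-→d10:-→d11:-→d12:H0→d13:- -> H0
  add 152.0.0.0/5 -> H3 at depth 5
  add 144.0.0.0/4 -> H5 at depth 4
  lookup 191.115.164.222: bits 10 walk d0:H2→d1:-→d2:- -> H2
  - 226.0.0.0/12 clear@12
  add 154.198.205.211/32 -> H5 at depth 32
  lookup 154.0.1.27: bits 10011010 walk d0:H2→d1:-→d2:-→d3:-→d4:H5→d5:H3→d6:-→d7:-→d8:H5 -> H5
  lookup 152.0.18.9: bits 100110 walk d0:H2→d1:-→d2:-→d3:-→d4:H5→d5:H3→d6:- -> H3
  add 202.118.8.0/21 -> H1 at depth 21
  lookup 154.197.89.34: bits 10011010110001 walk d0:H2→d1:-→d2:-→d3:-→d4:H5→d5:H3→d6:-→d7:-→d8:H5→d9:-→d10:-→d11:-→d12:H4→d13:-→d14:- -> H4

== LOOKUPS ==
["no-route","H2","H2","H0","H0","H2","H5","H3","H4"]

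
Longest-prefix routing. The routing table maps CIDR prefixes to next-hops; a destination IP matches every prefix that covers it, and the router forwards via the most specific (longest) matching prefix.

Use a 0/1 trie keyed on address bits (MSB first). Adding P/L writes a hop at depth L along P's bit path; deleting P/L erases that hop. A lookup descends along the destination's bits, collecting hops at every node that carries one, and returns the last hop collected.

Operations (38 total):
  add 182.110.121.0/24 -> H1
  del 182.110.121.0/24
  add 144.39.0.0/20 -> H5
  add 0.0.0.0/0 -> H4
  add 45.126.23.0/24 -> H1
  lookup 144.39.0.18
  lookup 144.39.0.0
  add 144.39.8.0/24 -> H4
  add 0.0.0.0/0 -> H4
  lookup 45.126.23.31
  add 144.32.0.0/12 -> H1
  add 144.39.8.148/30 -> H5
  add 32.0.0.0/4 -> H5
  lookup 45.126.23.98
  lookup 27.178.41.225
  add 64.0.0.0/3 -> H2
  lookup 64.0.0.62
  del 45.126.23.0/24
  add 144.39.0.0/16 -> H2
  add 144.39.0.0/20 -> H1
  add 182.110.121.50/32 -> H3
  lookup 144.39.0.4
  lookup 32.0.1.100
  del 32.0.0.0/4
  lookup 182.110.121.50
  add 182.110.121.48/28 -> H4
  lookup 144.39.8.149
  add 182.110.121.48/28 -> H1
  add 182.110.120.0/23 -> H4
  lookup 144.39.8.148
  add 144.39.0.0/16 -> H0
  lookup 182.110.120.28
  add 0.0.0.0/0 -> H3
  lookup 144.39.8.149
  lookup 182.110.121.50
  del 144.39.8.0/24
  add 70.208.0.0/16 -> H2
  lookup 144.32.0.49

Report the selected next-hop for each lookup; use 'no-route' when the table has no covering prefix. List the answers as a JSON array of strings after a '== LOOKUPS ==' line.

Trace:
  add 182.110.121.0/24 -> H1 at depth 24
  del 182.110.121.0/24 (clear depth 24)
  add 144.39.0.0/20 -> H5 at depth 20
  add 0.0.0.0/0 -> H4 at depth 0
  add 45.126.23.0/24 -> H1 at depth 24
  ? 144.39.0.18  path d0:H4→d1:-→d2:-→d3:-→d4:-→d5:-→d6:-→d7:-→d8:-→d9:-→d10:-→d11:-→d12:-→d13:-→d14:-→d15:-→d16:-→d17:-→d18:-→d19:-→d20:H5  best=H5
  ? 144.39.0.0  path d0:H4→d1:-→d2:-→d3:-→d4:-→d5:-→d6:-→d7:-→d8:-→d9:-→d10:-→d11:-→d12:-→d13:-→d14:-→d15:-→d16:-→d17:-→d18:-→d19:-→d20:H5  best=H5
  add 144.39.8.0/24 -> H4 at depth 24
  add 0.0.0.0/0 -> H4 at depth 0
  ? 45.126.23.31  path d0:H4→d1:-→d2:-→d3:-→d4:-→d5:-→d6:-→d7:-→d8:-→d9:-→d10:-→d11:-→d12:-→d13:-→d14:-→d15:-→d16:-→d17:-→d18:-→d19:-→d20:-→d21:-→d22:-→d23:-→d24:H1  best=H1
  add 144.32.0.0/12 -> H1 at depth 12
  add 144.39.8.148/30 -> H5 at depth 30
  add 32.0.0.0/4 -> H5 at depth 4
  ? 45.126.23.98  path d0:H4→d1:-→d2:-→d3:-→d4:H5→d5:-→d6:-→d7:-→d8:-→d9:-→d10:-→d11:-→d12:-→d13:-→d14:-→d15:-→d16:-→d17:-→d18:-→d19:-→d20:-→d21:-→d22:-→d23:-→d24:H1  best=H1
  ? 27.178.41.225  path d0:H4→d1:-→d2:-  best=H4
  add 64.0.0.0/3 -> H2 at depth 3
  ? 64.0.0.62  path d0:H4→d1:-→d2:-→d3:H2  best=H2
  del 45.126.23.0/24 (clear depth 24)
  add 144.39.0.0/16 -> H2 at depth 16
  add 144.39.0.0/20 -> H1 at depth 20
  add 182.110.121.50/32 -> H3 at depth 32
  ? 144.39.0.4  path d0:H4→d1:-→d2:-→d3:-→d4:-→d5:-→d6:-→d7:-→d8:-→d9:-→d10:-→d11:-→d12:H1→d13:-→d14:-→d15:-→d16:H2→d17:-→d18:-→d19:-→d20:H1  best=H1
  ? 32.0.1.100  path d0:H4→d1:-→d2:-→d3:-→d4:H5  best=H5
  del 32.0.0.0/4 (clear depth 4)
  ? 182.110.121.50  path d0:H4→d1:-→d2:-→d3:-→d4:-→d5:-→d6:-→d7:-→d8:-→d9:-→d10:-→d11:-→d12:-→d13:-→d14:-→d15:-→d16:-→d17:-→d18:-→d19:-→d20:-→d21:-→d22:-→d23:-→d24:-→d25:-→d26:-→d27:-→d28:-→d29:-→d30:-→d31:-→d32:H3  best=H3
  add 182.110.121.48/28 -> H4 at depth 28
  ? 144.39.8.149  path d0:H4→d1:-→d2:-→d3:-→d4:-→d5:-→d6:-→d7:-→d8:-→d9:-→d10:-→d11:-→d12:H1→d13:-→d14:-→d15:-→d16:H2→d17:-→d18:-→d19:-→d20:H1→d21:-→d22:-→d23:-→d24:H4→d25:-→d26:-→d27:-→d28:-→d29:-→d30:H5  best=H5
  add 182.110.121.48/28 -> H1 at depth 28
  add 182.110.120.0/23 -> H4 at depth 23
  ? 144.39.8.148  path d0:H4→d1:-→d2:-→d3:-→d4:-→d5:-→d6:-→d7:-→d8:-→d9:-→d10:-→d11:-→d12:H1→d13:-→d14:-→d15:-→d16:H2→d17:-→d18:-→d19:-→d20:H1→d21:-→d22:-→d23:-→d24:H4→d25:-→d26:-→d27:-→d28:-→d29:-→d30:H5  best=H5
  add 144.39.0.0/16 -> H0 at depth 16
  ? 182.110.120.28  path d0:H4→d1:-→d2:-→d3:-→d4:-→d5:-→d6:-→d7:-→d8:-→d9:-→d10:-→d11:-→d12:-→d13:-→d14:-→d15:-→d16:-→d17:-→d18:-→d19:-→d20:-→d21:-→d22:-→d23:H4  best=H4
  add 0.0.0.0/0 -> H3 at depth 0
  ? 144.39.8.149  path d0:H3→d1:-→d2:-→d3:-→d4:-→d5:-→d6:-→d7:-→d8:-→d9:-→d10:-→d11:-→d12:H1→d13:-→d14:-→d15:-→d16:H0→d17:-→d18:-→d19:-→d20:H1→d21:-→d22:-→d23:-→d24:H4→d25:-→d26:-→d27:-→d28:-→d29:-→d30:H5  best=H5
  ? 182.110.121.50  path d0:H3→d1:-→d2:-→d3:-→d4:-→d5:-→d6:-→d7:-→d8:-→d9:-→d10:-→d11:-→d12:-→d13:-→d14:-→d15:-→d16:-→d17:-→d18:-→d19:-→d20:-→d21:-→d22:-→d23:H4→d24:-→d25:-→d26:-→d27:-→d28:H1→d29:-→d30:-→d31:-→d32:H3  best=H3
  del 144.39.8.0/24 (clear depth 24)
  add 70.208.0.0/16 -> H2 at depth 16
  ? 144.32.0.49  path d0:H3→d1:-→d2:-→d3:-→d4:-→d5:-→d6:-→d7:-→d8:-→d9:-→d10:-→d11:-→d12:H1→d13:-  best=H1

== LOOKUPS ==
["H5","H5","H1","H1","H4","H2","H1","H5","H3","H5","H5","H4","H5","H3","H1"]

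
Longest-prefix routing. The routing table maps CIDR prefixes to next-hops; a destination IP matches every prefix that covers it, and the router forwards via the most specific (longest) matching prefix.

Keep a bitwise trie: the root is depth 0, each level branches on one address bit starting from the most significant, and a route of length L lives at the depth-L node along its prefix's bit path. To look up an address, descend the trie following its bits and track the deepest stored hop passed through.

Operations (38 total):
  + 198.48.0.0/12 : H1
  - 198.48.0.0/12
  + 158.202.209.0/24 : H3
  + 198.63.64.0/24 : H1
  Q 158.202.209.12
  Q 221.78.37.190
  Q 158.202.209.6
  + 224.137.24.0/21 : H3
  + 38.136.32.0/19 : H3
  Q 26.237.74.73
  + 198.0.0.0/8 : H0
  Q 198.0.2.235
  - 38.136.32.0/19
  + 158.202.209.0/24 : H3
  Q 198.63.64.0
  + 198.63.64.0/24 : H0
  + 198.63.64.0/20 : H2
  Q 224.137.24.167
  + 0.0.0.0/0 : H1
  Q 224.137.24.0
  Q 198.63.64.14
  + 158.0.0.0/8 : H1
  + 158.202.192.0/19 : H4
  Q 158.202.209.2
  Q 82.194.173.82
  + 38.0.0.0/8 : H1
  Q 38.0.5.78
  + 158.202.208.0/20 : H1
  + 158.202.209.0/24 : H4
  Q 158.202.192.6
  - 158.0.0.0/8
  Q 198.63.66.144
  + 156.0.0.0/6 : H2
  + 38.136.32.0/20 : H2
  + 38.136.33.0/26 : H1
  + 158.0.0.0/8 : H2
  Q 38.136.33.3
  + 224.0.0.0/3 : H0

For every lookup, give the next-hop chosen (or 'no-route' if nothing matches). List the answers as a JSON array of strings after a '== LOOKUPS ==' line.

Apply in order:
  add 198.48.0.0/12 -> H1 at depth 12
  - 198.48.0.0/12 clear@12
  add 158.202.209.0/24 -> H3 at depth 24
  add 198.63.64.0/24 -> H1 at depth 24
  Q 158.202.209.12: descend 100111101100101011010001 ; hops seen [H3] ; pick H3
  Q 221.78.37.190: descend 110 ; hops seen [∅] ; pick no-route
  Q 158.202.209.6: descend 100111101100101011010001 ; hops seen [H3] ; pick H3
  add 224.137.24.0/21 -> H3 at depth 21
  add 38.136.32.0/19 -> H3 at depth 19
  Q 26.237.74.73: descend 00 ; hops seen [∅] ; pick no-route
  add 198.0.0.0/8 -> H0 at depth 8
  Q 198.0.2.235: descend 1100011000 ; hops seen [H0] ; pick H0
  - 38.136.32.0/19 clear@19
  add 158.202.209.0/24 -> H3 at depth 24
  Q 198.63.64.0: descend 110001100011111101000000 ; hops seen [H0,H1] ; pick H1
  add 198.63.64.0/24 -> H0 at depth 24
  add 198.63.64.0/20 -> H2 at depth 20
  Q 224.137.24.167: descend 111000001000100100011 ; hops seen [H3] ; pick H3
  add 0.0.0.0/0 -> H1 at depth 0
  Q 224.137.24.0: descend 111000001000100100011 ; hops seen [H1,H3] ; pick H3
  Q 198.63.64.14: descend 110001100011111101000000 ; hops seen [H1,H0,H2,H0] ; pick H0
  add 158.0.0.0/8 -> H1 at depth 8
  add 158.202.192.0/19 -> H4 at depth 19
  Q 158.202.209.2: descend 100111101100101011010001 ; hops seen [H1,H1,H4,H3] ; pick H3
  Q 82.194.173.82: descend 0 ; hops seen [H1] ; pick H1
  add 38.0.0.0/8 -> H1 at depth 8
  Q 38.0.5.78: descend 00100110 ; hops seen [H1,H1] ; pick H1
  add 158.202.208.0/20 -> H1 at depth 20
  add 158.202.209.0/24 -> H4 at depth 24
  Q 158.202.192.6: descend 1001111011001010110 ; hops seen [H1,H1,H4] ; pick H4
  - 158.0.0.0/8 clear@8
  Q 198.63.66.144: descend 1100011000111111010000 ; hops seen [H1,H0,H2] ; pick H2
  add 156.0.0.0/6 -> H2 at depth 6
  add 38.136.32.0/20 -> H2 at depth 20
  add 38.136.33.0/26 -> H1 at depth 26
  add 158.0.0.0/8 -> H2 at depth 8
  Q 38.136.33.3: descend 00100110100010000010000100 ; hops seen [H1,H1,H2,H1] ; pick H1
  add 224.0.0.0/3 -> H0 at depth 3

== LOOKUPS ==
["H3","no-route","H3","no-route","H0","H1","H3","H3","H0","H3","H1","H1","H4","H2","H1"]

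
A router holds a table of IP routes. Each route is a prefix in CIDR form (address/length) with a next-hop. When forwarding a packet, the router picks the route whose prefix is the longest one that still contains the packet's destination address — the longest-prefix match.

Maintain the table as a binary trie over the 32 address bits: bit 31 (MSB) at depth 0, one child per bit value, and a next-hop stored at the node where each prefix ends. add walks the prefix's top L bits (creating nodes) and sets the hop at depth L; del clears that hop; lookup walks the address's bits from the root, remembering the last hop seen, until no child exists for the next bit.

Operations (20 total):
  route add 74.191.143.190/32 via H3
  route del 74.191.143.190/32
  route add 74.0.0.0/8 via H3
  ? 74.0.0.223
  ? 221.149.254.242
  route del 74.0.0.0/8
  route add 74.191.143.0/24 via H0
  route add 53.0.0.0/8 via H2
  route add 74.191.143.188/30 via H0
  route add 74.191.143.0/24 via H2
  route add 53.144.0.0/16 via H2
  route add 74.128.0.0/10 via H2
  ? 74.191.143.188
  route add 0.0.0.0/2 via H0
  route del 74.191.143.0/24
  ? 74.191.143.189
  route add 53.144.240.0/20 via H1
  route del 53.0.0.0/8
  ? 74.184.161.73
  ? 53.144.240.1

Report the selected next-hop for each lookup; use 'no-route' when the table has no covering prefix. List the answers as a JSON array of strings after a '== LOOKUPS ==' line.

Trace:
  + 74.191.143.190/32 (H3) depth=32
  del 74.191.143.190/32 (clear depth 32)
  + 74.0.0.0/8 (H3) depth=8
  Q 74.0.0.223: descend 01001010 ; hops seen [H3] ; pick H3
  Q 221.149.254.242: descend ε ; hops seen [∅] ; pick no-route
  del 74.0.0.0/8 (clear depth 8)
  + 74.191.143.0/24 (H0) depth=24
  + 53.0.0.0/8 (H2) depth=8
  + 74.191.143.188/30 (H0) depth=30
  + 74.191.143.0/24 (H2) depth=24
  + 53.144.0.0/16 (H2) depth=16
  + 74.128.0.0/10 (H2) depth=10
  Q 74.191.143.188: descend 010010101011111110001111101111 ; hops seen [H2,H2,H0] ; pick H0
  + 0.0.0.0/2 (H0) depth=2
  del 74.191.143.0/24 (clear depth 24)
  Q 74.191.143.189: descend 010010101011111110001111101111 ; hops seen [H2,H0] ; pick H0
  + 53.144.240.0/20 (H1) depth=20
  del 53.0.0.0/8 (clear depth 8)
  Q 74.184.161.73: descend 0100101010111 ; hops seen [H2] ; pick H2
  Q 53.144.240.1: descend 00110101100100001111 ; hops seen [H0,H2,H1] ; pick H1

== LOOKUPS ==
["H3","no-route","H0","H0","H2","H1"]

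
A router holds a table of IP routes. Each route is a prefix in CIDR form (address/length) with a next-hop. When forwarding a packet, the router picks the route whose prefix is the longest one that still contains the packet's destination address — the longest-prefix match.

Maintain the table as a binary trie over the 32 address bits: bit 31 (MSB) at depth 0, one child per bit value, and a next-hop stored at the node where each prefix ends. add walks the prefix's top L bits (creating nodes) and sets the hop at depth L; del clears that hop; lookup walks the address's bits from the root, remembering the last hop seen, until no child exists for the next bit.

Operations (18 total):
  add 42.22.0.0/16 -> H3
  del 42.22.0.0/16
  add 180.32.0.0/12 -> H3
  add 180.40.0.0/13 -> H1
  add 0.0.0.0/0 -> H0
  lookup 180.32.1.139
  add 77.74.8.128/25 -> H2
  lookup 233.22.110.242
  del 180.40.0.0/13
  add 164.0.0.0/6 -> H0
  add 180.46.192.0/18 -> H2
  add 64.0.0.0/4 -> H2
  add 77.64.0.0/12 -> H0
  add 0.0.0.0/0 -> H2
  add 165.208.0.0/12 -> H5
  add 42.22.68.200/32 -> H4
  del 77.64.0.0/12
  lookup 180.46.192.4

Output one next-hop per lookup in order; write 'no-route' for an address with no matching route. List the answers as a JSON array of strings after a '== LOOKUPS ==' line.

Process each operation:
  + 42.22.0.0/16 (H3) depth=16
  - 42.22.0.0/16 clear@16
  + 180.32.0.0/12 (H3) depth=12
  + 180.40.0.0/13 (H1) depth=13
  + 0.0.0.0/0 (H0) depth=0
  Q 180.32.1.139: descend 101101000010 ; hops seen [H0,H3] ; pick H3
  + 77.74.8.128/25 (H2) depth=25
  Q 233.22.110.242: descend 1 ; hops seen [H0] ; pick H0
  - 180.40.0.0/13 clear@13
  + 164.0.0.0/6 (H0) depth=6
  + 180.46.192.0/18 (H2) depth=18
  + 64.0.0.0/4 (H2) depth=4
  + 77.64.0.0/12 (H0) depth=12
  + 0.0.0.0/0 (H2) depth=0
  + 165.208.0.0/12 (H5) depth=12
  + 42.22.68.200/32 (H4) depth=32
  - 77.64.0.0/12 clear@12
  Q 180.46.192.4: descend 101101000010111011 ; hops seen [H2,H3,H2] ; pick H2

== LOOKUPS ==
["H3","H0","H2"]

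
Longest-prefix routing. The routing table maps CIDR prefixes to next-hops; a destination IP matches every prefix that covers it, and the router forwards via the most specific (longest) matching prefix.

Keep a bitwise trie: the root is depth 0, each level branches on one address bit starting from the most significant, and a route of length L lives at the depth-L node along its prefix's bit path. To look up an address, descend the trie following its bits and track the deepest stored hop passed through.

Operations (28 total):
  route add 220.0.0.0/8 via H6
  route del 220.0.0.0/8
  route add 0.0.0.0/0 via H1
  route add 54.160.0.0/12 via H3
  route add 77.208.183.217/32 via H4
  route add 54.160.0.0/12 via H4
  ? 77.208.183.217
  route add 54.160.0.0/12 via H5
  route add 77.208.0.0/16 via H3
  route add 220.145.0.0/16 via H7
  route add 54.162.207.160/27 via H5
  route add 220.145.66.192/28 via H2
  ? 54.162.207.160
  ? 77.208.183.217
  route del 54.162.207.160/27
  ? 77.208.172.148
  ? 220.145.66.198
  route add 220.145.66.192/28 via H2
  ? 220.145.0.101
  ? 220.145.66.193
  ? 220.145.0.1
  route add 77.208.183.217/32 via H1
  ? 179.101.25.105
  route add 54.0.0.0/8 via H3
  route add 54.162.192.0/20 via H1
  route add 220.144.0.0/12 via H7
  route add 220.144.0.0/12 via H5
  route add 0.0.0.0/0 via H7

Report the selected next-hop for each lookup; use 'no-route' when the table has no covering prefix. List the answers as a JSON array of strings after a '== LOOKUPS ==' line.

Trace:
  + 220.0.0.0/8 (H6) depth=8
  del 220.0.0.0/8 (clear depth 8)
  + 0.0.0.0/0 (H1) depth=0
  + 54.160.0.0/12 (H3) depth=12
  + 77.208.183.217/32 (H4) depth=32
  + 54.160.0.0/12 (H4) depth=12
  lookup 77.208.183.217: bits 01001101110100001011011111011001 walk d0:H1→d1:-→d2:-→d3:-→d4:-→d5:-→d6:-→d7:-→d8:-→d9:-→d10:-→d11:-→d12:-→d13:-→d14:-→d15:-→d16:-→d17:-→d18:-→d19:-→d20:-→d21:-→d22:-→d23:-→d24:-→d25:-→d26:-→d27:-→d28:-→d29:-→d30:-→d31:-→d32:H4 -> H4
  + 54.160.0.0/12 (H5) depth=12
  + 77.208.0.0/16 (H3) depth=16
  + 220.145.0.0/16 (H7) depth=16
  + 54.162.207.160/27 (H5) depth=27
  + 220.145.66.192/28 (H2) depth=28
  lookup 54.162.207.160: bits 001101101010001011001111101 walk d0:H1→d1:-→d2:-→d3:-→d4:-→d5:-→d6:-→d7:-→d8:-→d9:-→d10:-→d11:-→d12:H5→d13:-→d14:-→d15:-→d16:-→d17:-→d18:-→d19:-→d20:-→d21:-→d22:-→d23:-→d24:-→d25:-→d26:-→d27:H5 -> H5
  lookup 77.208.183.217: bits 01001101110100001011011111011001 walk d0:H1→d1:-→d2:-→d3:-→d4:-→d5:-→d6:-→d7:-→d8:-→d9:-→d10:-→d11:-→d12:-→d13:-→d14:-→d15:-→d16:H3→d17:-→d18:-→d19:-→d20:-→d21:-→d22:-→d23:-→d24:-→d25:-→d26:-→d27:-→d28:-→d29:-→d30:-→d31:-→d32:H4 -> H4
  del 54.162.207.160/27 (clear depth 27)
  lookup 77.208.172.148: bits 0100110111010000101 walk d0:H1→d1:-→d2:-→d3:-→d4:-→d5:-→d6:-→d7:-→d8:-→d9:-→d10:-→d11:-→d12:-→d13:-→d14:-→d15:-→d16:H3→d17:-→d18:-→d19:- -> H3
  lookup 220.145.66.198: bits 1101110010010001010000101100 walk d0:H1→d1:-→d2:-→d3:-→d4:-→d5:-→d6:-→d7:-→d8:-→d9:-→d10:-→d11:-→d12:-→d13:-→d14:-→d15:-→d16:H7→d17:-→d18:-→d19:-→d20:-→d21:-→d22:-→d23:-→d24:-→d25:-→d26:-→d27:-→d28:H2 -> H2
  + 220.145.66.192/28 (H2) depth=28
  lookup 220.145.0.101: bits 11011100100100010 walk d0:H1→d1:-→d2:-→d3:-→d4:-→d5:-→d6:-→d7:-→d8:-→d9:-→d10:-→d11:-→d12:-→d13:-→d14:-→d15:-→d16:H7→d17:- -> H7
  lookup 220.145.66.193: bits 1101110010010001010000101100 walk d0:H1→d1:-→d2:-→d3:-→d4:-→d5:-→d6:-→d7:-→d8:-→d9:-→d10:-→d11:-→d12:-→d13:-→d14:-→d15:-→d16:H7→d17:-→d18:-→d19:-→d20:-→d21:-→d22:-→d23:-→d24:-→d25:-→d26:-→d27:-→d28:H2 -> H2
  lookup 220.145.0.1: bits 11011100100100010 walk d0:H1→d1:-→d2:-→d3:-→d4:-→d5:-→d6:-→d7:-→d8:-→d9:-→d10:-→d11:-→d12:-→d13:-→d14:-→d15:-→d16:H7→d17:- -> H7
  + 77.208.183.217/32 (H1) depth=32
  lookup 179.101.25.105: bits 1 walk d0:H1→d1:- -> H1
  + 54.0.0.0/8 (H3) depth=8
  + 54.162.192.0/20 (H1) depth=20
  + 220.144.0.0/12 (H7) depth=12
  + 220.144.0.0/12 (H5) depth=12
  + 0.0.0.0/0 (H7) depth=0

== LOOKUPS ==
["H4","H5","H4","H3","H2","H7","H2","H7","H1"]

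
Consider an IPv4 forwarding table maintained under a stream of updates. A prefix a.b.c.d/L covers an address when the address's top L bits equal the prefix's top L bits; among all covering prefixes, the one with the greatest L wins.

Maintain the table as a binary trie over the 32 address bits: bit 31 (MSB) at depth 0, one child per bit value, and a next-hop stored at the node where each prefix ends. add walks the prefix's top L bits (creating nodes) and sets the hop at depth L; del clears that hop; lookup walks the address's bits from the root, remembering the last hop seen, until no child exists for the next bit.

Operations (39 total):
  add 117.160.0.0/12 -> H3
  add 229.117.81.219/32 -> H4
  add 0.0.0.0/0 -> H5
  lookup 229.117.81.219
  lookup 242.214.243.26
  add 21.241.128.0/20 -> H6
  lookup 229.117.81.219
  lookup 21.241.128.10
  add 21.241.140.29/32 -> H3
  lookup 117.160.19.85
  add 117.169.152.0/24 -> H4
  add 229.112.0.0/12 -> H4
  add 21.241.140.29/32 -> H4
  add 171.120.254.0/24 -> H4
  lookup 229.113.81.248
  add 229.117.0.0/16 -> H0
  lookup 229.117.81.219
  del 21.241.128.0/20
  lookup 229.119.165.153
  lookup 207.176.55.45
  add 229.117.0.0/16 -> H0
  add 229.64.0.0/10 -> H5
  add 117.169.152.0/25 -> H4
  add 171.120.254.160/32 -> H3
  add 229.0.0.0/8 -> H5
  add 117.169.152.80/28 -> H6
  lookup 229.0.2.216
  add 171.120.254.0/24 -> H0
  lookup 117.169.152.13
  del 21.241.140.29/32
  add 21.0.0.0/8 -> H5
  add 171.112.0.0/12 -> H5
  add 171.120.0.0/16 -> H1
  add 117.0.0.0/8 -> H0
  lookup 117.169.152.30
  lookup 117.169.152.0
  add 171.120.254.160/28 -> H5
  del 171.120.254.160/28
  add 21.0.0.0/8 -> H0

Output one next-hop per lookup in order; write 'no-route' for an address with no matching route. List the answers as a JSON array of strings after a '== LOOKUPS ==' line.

Process each operation:
  add 117.160.0.0/12 -> H3 at depth 12
  add 229.117.81.219/32 -> H4 at depth 32
  add 0.0.0.0/0 -> H5 at depth 0
  Q 229.117.81.219: descend 11100101011101010101000111011011 ; hops seen [H5,H4] ; pick H4
  Q 242.214.243.26: descend 111 ; hops seen [H5] ; pick H5
  add 21.241.128.0/20 -> H6 at depth 20
  Q 229.117.81.219: descend 11100101011101010101000111011011 ; hops seen [H5,H4] ; pick H4
  Q 21.241.128.10: descend 00010101111100011000 ; hops seen [H5,H6] ; pick H6
  add 21.241.140.29/32 -> H3 at depth 32
  Q 117.160.19.85: descend 011101011010 ; hops seen [H5,H3] ; pick H3
  add 117.169.152.0/24 -> H4 at depth 24
  add 229.112.0.0/12 -> H4 at depth 12
  add 21.241.140.29/32 -> H4 at depth 32
  add 171.120.254.0/24 -> H4 at depth 24
  Q 229.113.81.248: descend 1110010101110 ; hops seen [H5,H4] ; pick H4
  add 229.117.0.0/16 -> H0 at depth 16
  Q 229.117.81.219: descend 11100101011101010101000111011011 ; hops seen [H5,H4,H0,H4] ; pick H4
  del 21.241.128.0/20 (clear depth 20)
  Q 229.119.165.153: descend 11100101011101 ; hops seen [H5,H4] ; pick H4
  Q 207.176.55.45: descend 11 ; hops seen [H5] ; pick H5
  add 229.117.0.0/16 -> H0 at depth 16
  add 229.64.0.0/10 -> H5 at depth 10
  add 117.169.152.0/25 -> H4 at depth 25
  add 171.120.254.160/32 -> H3 at depth 32
  add 229.0.0.0/8 -> H5 at depth 8
  add 117.169.152.80/28 -> H6 at depth 28
  Q 229.0.2.216: descend 111001010 ; hops seen [H5,H5] ; pick H5
  add 171.120.254.0/24 -> H0 at depth 24
  Q 117.169.152.13: descend 0111010110101001100110000 ; hops seen [H5,H3,H4,H4] ; pick H4
  del 21.241.140.29/32 (clear depth 32)
  add 21.0.0.0/8 -> H5 at depth 8
  add 171.112.0.0/12 -> H5 at depth 12
  add 171.120.0.0/16 -> H1 at depth 16
  add 117.0.0.0/8 -> H0 at depth 8
  Q 117.169.152.30: descend 0111010110101001100110000 ; hops seen [H5,H0,H3,H4,H4] ; pick H4
  Q 117.169.152.0: descend 0111010110101001100110000 ; hops seen [H5,H0,H3,H4,H4] ; pick H4
  add 171.120.254.160/28 -> H5 at depth 28
  del 171.120.254.160/28 (clear depth 28)
  add 21.0.0.0/8 -> H0 at depth 8

== LOOKUPS ==
["H4","H5","H4","H6","H3","H4","H4","H4","H5","H5","H4","H4","H4"]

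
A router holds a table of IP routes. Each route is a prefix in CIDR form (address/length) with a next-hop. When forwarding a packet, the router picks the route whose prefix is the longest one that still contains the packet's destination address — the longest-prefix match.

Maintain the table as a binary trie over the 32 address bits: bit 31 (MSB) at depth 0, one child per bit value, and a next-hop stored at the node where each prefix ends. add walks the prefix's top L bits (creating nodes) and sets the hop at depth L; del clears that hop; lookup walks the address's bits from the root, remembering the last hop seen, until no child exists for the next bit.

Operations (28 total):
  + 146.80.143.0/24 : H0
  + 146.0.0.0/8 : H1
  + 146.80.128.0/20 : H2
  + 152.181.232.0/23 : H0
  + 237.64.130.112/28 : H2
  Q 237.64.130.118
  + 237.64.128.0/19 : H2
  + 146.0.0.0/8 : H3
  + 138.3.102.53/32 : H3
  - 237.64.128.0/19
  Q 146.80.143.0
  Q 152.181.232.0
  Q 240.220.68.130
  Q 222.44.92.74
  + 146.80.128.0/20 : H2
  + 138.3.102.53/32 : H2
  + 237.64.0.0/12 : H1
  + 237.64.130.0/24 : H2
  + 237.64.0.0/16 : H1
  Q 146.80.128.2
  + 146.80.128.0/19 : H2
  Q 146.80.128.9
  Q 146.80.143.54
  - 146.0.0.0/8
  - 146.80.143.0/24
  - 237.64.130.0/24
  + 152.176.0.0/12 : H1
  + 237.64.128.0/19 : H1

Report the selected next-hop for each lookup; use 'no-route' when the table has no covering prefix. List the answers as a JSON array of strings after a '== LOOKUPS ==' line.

Apply in order:
  + 146.80.143.0/24 (H0) depth=24
  + 146.0.0.0/8 (H1) depth=8
  + 146.80.128.0/20 (H2) depth=20
  + 152.181.232.0/23 (H0) depth=23
  + 237.64.130.112/28 (H2) depth=28
  Q 237.64.130.118: descend 1110110101000000100000100111 ; hops seen [H2] ; pick H2
  + 237.64.128.0/19 (H2) depth=19
  + 146.0.0.0/8 (H3) depth=8
  + 138.3.102.53/32 (H3) depth=32
  del 237.64.128.0/19 (clear depth 19)
  Q 146.80.143.0: descend 100100100101000010001111 ; hops seen [H3,H2,H0] ; pick H0
  Q 152.181.232.0: descend 10011000101101011110100 ; hops seen [H0] ; pick H0
  Q 240.220.68.130: descend 111 ; hops seen [∅] ; pick no-route
  Q 222.44.92.74: descend 11 ; hops seen [∅] ; pick no-route
  + 146.80.128.0/20 (H2) depth=20
  + 138.3.102.53/32 (H2) depth=32
  + 237.64.0.0/12 (H1) depth=12
  + 237.64.130.0/24 (H2) depth=24
  + 237.64.0.0/16 (H1) depth=16
  Q 146.80.128.2: descend 10010010010100001000 ; hops seen [H3,H2] ; pick H2
  + 146.80.128.0/19 (H2) depth=19
  Q 146.80.128.9: descend 10010010010100001000 ; hops seen [H3,H2,H2] ; pick H2
  Q 146.80.143.54: descend 100100100101000010001111 ; hops seen [H3,H2,H2,H0] ; pick H0
  del 146.0.0.0/8 (clear depth 8)
  del 146.80.143.0/24 (clear depth 24)
  del 237.64.130.0/24 (clear depth 24)
  + 152.176.0.0/12 (H1) depth=12
  + 237.64.128.0/19 (H1) depth=19

== LOOKUPS ==
["H2","H0","H0","no-route","no-route","H2","H2","H0"]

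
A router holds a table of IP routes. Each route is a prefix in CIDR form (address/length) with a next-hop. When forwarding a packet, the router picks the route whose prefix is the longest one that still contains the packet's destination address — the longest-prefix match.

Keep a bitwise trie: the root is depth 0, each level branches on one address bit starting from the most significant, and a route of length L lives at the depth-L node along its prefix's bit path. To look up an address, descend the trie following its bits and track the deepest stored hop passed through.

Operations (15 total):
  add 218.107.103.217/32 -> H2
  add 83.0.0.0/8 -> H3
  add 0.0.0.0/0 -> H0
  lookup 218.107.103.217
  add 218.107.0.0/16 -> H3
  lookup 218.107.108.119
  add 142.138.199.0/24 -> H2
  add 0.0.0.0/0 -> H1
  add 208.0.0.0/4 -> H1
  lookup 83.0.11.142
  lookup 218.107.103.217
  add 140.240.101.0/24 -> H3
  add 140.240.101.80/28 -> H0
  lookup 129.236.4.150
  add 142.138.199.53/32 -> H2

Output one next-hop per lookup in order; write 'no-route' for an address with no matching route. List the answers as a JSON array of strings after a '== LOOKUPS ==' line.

Apply in order:
  + 218.107.103.217/32 (H2) depth=32
  + 83.0.0.0/8 (H3) depth=8
  + 0.0.0.0/0 (H0) depth=0
  ? 218.107.103.217  path d0:H0→d1:-→d2:-→d3:-→d4:-→d5:-→d6:-→d7:-→d8:-→d9:-→d10:-→d11:-→d12:-→d13:-→d14:-→d15:-→d16:-→d17:-→d18:-→d19:-→d20:-→d21:-→d22:-→d23:-→d24:-→d25:-→d26:-→d27:-→d28:-→d29:-→d30:-→d31:-→d32:H2  best=H2
  + 218.107.0.0/16 (H3) depth=16
  ? 218.107.108.119  path d0:H0→d1:-→d2:-→d3:-→d4:-→d5:-→d6:-→d7:-→d8:-→d9:-→d10:-→d11:-→d12:-→d13:-→d14:-→d15:-→d16:H3→d17:-→d18:-→d19:-→d20:-  best=H3
  + 142.138.199.0/24 (H2) depth=24
  + 0.0.0.0/0 (H1) depth=0
  + 208.0.0.0/4 (H1) depth=4
  ? 83.0.11.142  path d0:H1→d1:-→d2:-→d3:-→d4:-→d5:-→d6:-→d7:-→d8:H3  best=H3
  ? 218.107.103.217  path d0:H1→d1:-→d2:-→d3:-→d4:H1→d5:-→d6:-→d7:-→d8:-→d9:-→d10:-→d11:-→d12:-→d13:-→d14:-→d15:-→d16:H3→d17:-→d18:-→d19:-→d20:-→d21:-→d22:-→d23:-→d24:-→d25:-→d26:-→d27:-→d28:-→d29:-→d30:-→d31:-→d32:H2  best=H2
  + 140.240.101.0/24 (H3) depth=24
  + 140.240.101.80/28 (H0) depth=28
  ? 129.236.4.150  path d0:H1→d1:-→d2:-→d3:-→d4:-  best=H1
  + 142.138.199.53/32 (H2) depth=32

== LOOKUPS ==
["H2","H3","H3","H2","H1"]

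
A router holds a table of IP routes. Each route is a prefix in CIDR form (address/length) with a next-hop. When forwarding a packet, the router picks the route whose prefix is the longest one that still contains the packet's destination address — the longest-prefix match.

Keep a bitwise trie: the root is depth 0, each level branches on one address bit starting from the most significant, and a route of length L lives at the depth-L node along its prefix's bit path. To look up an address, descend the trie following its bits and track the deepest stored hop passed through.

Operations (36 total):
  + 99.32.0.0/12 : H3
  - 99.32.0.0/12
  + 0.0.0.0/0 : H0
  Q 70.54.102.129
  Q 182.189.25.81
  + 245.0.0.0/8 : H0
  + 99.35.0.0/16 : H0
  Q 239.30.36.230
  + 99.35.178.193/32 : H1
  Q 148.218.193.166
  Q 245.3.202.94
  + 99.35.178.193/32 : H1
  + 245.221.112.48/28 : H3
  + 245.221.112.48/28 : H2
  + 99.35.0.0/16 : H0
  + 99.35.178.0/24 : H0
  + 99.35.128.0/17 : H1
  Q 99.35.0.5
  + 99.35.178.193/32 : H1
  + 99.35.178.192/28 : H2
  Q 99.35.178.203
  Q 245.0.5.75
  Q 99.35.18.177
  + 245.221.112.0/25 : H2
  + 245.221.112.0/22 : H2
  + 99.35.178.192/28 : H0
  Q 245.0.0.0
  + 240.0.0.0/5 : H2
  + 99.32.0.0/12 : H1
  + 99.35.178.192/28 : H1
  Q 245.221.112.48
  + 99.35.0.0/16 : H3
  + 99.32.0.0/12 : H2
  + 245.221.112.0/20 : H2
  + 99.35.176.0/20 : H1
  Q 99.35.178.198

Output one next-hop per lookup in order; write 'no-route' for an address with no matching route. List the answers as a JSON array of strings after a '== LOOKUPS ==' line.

Process each operation:
  add 99.32.0.0/12 -> H3 at depth 12
  del 99.32.0.0/12 (clear depth 12)
  add 0.0.0.0/0 -> H0 at depth 0
  lookup 70.54.102.129: bits 01 walk d0:H0→d1:-→d2:- -> H0
  lookup 182.189.25.81: bits ε walk d0:H0 -> H0
  add 245.0.0.0/8 -> H0 at depth 8
  add 99.35.0.0/16 -> H0 at depth 16
  lookup 239.30.36.230: bits 111 walk d0:H0→d1:-→d2:-→d3:- -> H0
  add 99.35.178.193/32 -> H1 at depth 32
  lookup 148.218.193.166: bits 1 walk d0:H0→d1:- -> H0
  lookup 245.3.202.94: bits 11110101 walk d0:H0→d1:-→d2:-→d3:-→d4:-→d5:-→d6:-→d7:-→d8:H0 -> H0
  add 99.35.178.193/32 -> H1 at depth 32
  add 245.221.112.48/28 -> H3 at depth 28
  add 245.221.112.48/28 -> H2 at depth 28
  add 99.35.0.0/16 -> H0 at depth 16
  add 99.35.178.0/24 -> H0 at depth 24
  add 99.35.128.0/17 -> H1 at depth 17
  lookup 99.35.0.5: bits 0110001100100011 walk d0:H0→d1:-→d2:-→d3:-→d4:-→d5:-→d6:-→d7:-→d8:-→d9:-→d10:-→d11:-→d12:-→d13:-→d14:-→d15:-→d16:H0 -> H0
  add 99.35.178.193/32 -> H1 at depth 32
  add 99.35.178.192/28 -> H2 at depth 28
  lookup 99.35.178.203: bits 0110001100100011101100101100 walk d0:H0→d1:-→d2:-→d3:-→d4:-→d5:-→d6:-→d7:-→d8:-→d9:-→d10:-→d11:-→d12:-→d13:-→d14:-→d15:-→d16:H0→d17:H1→d18:-→d19:-→d20:-→d21:-→d22:-→d23:-→d24:H0→d25:-→d26:-→d27:-→d28:H2 -> H2
  lookup 245.0.5.75: bits 11110101 walk d0:H0→d1:-→d2:-→d3:-→d4:-→d5:-→d6:-→d7:-→d8:H0 -> H0
  lookup 99.35.18.177: bits 0110001100100011 walk d0:H0→d1:-→d2:-→d3:-→d4:-→d5:-→d6:-→d7:-→d8:-→d9:-→d10:-→d11:-→d12:-→d13:-→d14:-→d15:-→d16:H0 -> H0
  add 245.221.112.0/25 -> H2 at depth 25
  add 245.221.112.0/22 -> H2 at depth 22
  add 99.35.178.192/28 -> H0 at depth 28
  lookup 245.0.0.0: bits 11110101 walk d0:H0→d1:-→d2:-→d3:-→d4:-→d5:-→d6:-→d7:-→d8:H0 -> H0
  add 240.0.0.0/5 -> H2 at depth 5
  add 99.32.0.0/12 -> H1 at depth 12
  add 99.35.178.192/28 -> H1 at depth 28
  lookup 245.221.112.48: bits 1111010111011101011100000011 walk d0:H0→d1:-→d2:-→d3:-→d4:-→d5:H2→d6:-→d7:-→d8:H0→d9:-→d10:-→d11:-→d12:-→d13:-→d14:-→d15:-→d16:-→d17:-→d18:-→d19:-→d20:-→d21:-→d22:H2→d23:-→d24:-→d25:H2→d26:-→d27:-→d28:H2 -> H2
  add 99.35.0.0/16 -> H3 at depth 16
  add 99.32.0.0/12 -> H2 at depth 12
  add 245.221.112.0/20 -> H2 at depth 20
  add 99.35.176.0/20 -> H1 at depth 20
  lookup 99.35.178.198: bits 01100011001000111011001011000 walk d0:H0→d1:-→d2:-→d3:-→d4:-→d5:-→d6:-→d7:-→d8:-→d9:-→d10:-→d11:-→d12:H2→d13:-→d14:-→d15:-→d16:H3→d17:H1→d18:-→d19:-→d20:H1→d21:-→d22:-→d23:-→d24:H0→d25:-→d26:-→d27:-→d28:H1→d29:- -> H1

== LOOKUPS ==
["H0","H0","H0","H0","H0","H0","H2","H0","H0","H0","H2","H1"]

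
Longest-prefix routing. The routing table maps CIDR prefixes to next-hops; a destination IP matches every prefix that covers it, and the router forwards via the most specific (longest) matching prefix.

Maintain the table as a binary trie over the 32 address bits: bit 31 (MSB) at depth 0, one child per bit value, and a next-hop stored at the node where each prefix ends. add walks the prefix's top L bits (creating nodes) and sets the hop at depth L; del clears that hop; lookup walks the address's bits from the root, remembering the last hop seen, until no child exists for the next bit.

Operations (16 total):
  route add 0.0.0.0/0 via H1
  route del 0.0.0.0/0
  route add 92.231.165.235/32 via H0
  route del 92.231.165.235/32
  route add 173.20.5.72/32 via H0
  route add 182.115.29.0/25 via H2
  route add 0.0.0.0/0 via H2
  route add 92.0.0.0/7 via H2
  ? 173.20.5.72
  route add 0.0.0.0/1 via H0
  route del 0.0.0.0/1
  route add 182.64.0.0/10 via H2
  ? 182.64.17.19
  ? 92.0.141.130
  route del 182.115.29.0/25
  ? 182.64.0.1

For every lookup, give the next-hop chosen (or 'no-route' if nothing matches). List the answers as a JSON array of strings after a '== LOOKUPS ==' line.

Process each operation:
  + 0.0.0.0/0 (H1) depth=0
  - 0.0.0.0/0 clear@0
  + 92.231.165.235/32 (H0) depth=32
  - 92.231.165.235/32 clear@32
  + 173.20.5.72/32 (H0) depth=32
  + 182.115.29.0/25 (H2) depth=25
  + 0.0.0.0/0 (H2) depth=0
  + 92.0.0.0/7 (H2) depth=7
  lookup 173.20.5.72: bits 10101101000101000000010101001000 walk d0:H2→d1:-→d2:-→d3:-→d4:-→d5:-→d6:-→d7:-→d8:-→d9:-→d10:-→d11:-→d12:-→d13:-→d14:-→d15:-→d16:-→d17:-→d18:-→d19:-→d20:-→d21:-→d22:-→d23:-→d24:-→d25:-→d26:-→d27:-→d28:-→d29:-→d30:-→d31:-→d32:H0 -> H0
  + 0.0.0.0/1 (H0) depth=1
  - 0.0.0.0/1 clear@1
  + 182.64.0.0/10 (H2) depth=10
  lookup 182.64.17.19: bits 1011011001 walk d0:H2→d1:-→d2:-→d3:-→d4:-→d5:-→d6:-→d7:-→d8:-→d9:-→d10:H2 -> H2
  lookup 92.0.141.130: bits 01011100 walk d0:H2→d1:-→d2:-→d3:-→d4:-→d5:-→d6:-→d7:H2→d8:- -> H2
  - 182.115.29.0/25 clear@25
  lookup 182.64.0.1: bits 1011011001 walk d0:H2→d1:-→d2:-→d3:-→d4:-→d5:-→d6:-→d7:-→d8:-→d9:-→d10:H2 -> H2

== LOOKUPS ==
["H0","H2","H2","H2"]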